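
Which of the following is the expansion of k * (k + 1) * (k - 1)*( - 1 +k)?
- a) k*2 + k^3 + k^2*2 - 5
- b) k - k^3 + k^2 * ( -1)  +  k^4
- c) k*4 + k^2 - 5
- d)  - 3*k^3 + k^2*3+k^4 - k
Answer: b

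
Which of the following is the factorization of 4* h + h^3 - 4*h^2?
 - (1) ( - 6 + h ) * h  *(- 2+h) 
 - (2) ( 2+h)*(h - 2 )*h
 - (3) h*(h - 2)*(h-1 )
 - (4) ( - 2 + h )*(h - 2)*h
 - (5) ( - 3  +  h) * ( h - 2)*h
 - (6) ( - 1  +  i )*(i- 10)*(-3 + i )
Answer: 4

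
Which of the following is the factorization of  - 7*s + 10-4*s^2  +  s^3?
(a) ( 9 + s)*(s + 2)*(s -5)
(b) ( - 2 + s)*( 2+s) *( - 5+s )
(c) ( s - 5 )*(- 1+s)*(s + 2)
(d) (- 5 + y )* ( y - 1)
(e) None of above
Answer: c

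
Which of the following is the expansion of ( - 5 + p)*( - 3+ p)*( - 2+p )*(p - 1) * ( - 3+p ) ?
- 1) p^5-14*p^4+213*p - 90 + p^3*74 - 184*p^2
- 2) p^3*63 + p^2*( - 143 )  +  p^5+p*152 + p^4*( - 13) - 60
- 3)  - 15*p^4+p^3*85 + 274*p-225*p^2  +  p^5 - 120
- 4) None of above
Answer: 1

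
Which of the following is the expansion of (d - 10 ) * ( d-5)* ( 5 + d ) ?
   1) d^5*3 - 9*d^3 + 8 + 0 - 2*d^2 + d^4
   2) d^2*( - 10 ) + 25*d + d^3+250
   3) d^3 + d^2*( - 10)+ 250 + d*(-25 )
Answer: 3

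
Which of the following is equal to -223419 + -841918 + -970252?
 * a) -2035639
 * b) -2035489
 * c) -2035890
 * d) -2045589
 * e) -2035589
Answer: e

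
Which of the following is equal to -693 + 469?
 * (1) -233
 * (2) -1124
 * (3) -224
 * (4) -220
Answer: 3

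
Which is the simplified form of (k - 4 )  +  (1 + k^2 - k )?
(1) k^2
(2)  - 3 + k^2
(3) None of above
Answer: 2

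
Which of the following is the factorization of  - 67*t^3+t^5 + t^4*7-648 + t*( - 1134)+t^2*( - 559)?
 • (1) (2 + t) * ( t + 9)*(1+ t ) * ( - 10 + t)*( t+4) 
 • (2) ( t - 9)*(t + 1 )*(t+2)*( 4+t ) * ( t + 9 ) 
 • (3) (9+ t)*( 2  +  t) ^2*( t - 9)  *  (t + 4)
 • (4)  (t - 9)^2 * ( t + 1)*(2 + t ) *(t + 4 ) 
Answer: 2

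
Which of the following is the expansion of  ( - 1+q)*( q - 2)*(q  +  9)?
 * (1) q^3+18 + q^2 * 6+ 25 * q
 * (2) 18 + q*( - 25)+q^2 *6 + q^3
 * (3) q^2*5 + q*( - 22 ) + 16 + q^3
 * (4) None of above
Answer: 2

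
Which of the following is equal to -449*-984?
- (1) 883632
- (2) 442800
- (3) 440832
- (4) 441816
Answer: 4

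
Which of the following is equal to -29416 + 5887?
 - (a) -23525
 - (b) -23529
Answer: b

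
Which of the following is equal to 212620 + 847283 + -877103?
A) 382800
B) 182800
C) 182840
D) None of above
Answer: B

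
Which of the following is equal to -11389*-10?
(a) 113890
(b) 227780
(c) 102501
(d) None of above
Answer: a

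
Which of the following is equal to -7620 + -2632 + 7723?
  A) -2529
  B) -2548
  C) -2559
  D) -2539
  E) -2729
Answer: A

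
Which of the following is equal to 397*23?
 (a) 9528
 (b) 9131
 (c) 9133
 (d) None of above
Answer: b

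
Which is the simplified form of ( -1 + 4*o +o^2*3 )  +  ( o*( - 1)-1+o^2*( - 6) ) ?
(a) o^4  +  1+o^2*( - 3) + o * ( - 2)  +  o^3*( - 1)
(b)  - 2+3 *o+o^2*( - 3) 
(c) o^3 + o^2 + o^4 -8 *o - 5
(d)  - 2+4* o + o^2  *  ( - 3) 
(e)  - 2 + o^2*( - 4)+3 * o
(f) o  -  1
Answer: b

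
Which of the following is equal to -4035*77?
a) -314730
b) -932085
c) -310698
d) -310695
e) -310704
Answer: d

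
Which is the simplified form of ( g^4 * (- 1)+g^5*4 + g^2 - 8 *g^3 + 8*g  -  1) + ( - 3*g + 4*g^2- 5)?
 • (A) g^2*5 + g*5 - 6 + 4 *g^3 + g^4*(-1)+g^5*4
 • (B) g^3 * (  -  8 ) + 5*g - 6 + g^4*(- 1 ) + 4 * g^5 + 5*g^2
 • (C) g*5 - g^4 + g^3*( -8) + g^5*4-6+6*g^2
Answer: B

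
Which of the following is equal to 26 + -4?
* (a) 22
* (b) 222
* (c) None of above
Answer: a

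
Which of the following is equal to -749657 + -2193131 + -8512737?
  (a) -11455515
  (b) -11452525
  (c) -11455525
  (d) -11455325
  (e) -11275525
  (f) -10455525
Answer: c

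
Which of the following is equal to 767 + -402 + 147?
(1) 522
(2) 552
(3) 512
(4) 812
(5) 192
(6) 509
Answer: 3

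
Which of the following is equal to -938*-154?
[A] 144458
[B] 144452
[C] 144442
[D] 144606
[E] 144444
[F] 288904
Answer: B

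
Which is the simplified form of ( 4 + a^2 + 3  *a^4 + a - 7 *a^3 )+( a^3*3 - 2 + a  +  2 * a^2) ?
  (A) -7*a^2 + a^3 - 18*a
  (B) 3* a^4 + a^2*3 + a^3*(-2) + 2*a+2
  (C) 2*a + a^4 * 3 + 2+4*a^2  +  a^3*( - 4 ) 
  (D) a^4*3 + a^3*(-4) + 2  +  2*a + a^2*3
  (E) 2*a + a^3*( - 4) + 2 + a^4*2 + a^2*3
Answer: D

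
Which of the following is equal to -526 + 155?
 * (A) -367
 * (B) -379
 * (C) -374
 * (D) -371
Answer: D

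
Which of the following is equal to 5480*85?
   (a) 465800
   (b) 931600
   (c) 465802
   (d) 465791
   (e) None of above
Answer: a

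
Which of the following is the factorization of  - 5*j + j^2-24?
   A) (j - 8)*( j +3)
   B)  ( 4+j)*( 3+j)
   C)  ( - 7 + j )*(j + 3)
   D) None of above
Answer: A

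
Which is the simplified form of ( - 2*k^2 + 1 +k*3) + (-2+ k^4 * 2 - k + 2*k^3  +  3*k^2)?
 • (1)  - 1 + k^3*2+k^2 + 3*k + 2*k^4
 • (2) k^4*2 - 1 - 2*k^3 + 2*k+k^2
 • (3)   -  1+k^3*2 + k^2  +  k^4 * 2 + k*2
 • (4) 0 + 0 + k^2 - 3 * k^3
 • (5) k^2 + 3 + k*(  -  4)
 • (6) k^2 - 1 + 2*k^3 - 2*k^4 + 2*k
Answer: 3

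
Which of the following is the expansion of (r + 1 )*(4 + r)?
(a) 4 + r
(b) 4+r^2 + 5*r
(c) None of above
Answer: b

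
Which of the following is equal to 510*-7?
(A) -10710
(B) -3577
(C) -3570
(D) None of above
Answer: C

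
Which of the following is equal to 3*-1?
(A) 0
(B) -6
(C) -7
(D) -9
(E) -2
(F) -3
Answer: F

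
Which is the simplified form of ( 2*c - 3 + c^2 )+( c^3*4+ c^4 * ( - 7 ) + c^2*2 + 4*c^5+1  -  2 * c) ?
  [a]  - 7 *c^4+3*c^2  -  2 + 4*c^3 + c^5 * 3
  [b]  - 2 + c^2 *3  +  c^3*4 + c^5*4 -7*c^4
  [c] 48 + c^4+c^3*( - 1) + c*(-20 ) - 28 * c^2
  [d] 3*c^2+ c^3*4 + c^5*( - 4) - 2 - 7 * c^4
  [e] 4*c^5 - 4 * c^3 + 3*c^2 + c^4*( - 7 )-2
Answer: b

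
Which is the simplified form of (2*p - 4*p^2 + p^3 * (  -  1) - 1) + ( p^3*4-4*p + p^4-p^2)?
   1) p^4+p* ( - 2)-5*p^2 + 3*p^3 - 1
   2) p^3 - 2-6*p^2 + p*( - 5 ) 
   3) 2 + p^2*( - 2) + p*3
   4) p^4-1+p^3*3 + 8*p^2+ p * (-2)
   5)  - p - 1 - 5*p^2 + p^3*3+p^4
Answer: 1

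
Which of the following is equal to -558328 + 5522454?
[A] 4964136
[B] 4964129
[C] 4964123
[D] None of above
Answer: D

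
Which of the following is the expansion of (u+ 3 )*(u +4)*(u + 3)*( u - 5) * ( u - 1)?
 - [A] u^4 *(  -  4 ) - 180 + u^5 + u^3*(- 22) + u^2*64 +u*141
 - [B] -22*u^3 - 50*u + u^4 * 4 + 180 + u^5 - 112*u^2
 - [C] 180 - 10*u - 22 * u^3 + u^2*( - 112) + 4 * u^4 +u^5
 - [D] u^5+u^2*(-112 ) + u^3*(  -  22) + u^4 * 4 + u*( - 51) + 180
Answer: D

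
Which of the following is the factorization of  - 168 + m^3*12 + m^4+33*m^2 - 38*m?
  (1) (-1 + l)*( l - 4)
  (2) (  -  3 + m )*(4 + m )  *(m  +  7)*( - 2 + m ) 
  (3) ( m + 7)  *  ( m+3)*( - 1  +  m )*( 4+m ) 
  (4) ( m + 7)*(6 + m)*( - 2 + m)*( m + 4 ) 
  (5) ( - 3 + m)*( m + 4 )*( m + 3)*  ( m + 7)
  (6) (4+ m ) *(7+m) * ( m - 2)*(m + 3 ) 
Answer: 6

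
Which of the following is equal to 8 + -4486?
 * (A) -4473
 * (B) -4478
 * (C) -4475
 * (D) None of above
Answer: B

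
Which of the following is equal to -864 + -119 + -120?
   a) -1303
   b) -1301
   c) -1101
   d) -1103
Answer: d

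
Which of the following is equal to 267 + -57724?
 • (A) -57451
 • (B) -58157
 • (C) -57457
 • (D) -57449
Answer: C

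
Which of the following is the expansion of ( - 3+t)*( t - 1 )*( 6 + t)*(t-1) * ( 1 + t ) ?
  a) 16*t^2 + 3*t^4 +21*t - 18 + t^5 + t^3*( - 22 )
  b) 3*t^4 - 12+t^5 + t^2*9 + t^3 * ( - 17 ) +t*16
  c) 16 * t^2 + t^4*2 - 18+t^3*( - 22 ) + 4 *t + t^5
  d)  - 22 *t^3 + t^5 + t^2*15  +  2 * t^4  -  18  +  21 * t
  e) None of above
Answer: e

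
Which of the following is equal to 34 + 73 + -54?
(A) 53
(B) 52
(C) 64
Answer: A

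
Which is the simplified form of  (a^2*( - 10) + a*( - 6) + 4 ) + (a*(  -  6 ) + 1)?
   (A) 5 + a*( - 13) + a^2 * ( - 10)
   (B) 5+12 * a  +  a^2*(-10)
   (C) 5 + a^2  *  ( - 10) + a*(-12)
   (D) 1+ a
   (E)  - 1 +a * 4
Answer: C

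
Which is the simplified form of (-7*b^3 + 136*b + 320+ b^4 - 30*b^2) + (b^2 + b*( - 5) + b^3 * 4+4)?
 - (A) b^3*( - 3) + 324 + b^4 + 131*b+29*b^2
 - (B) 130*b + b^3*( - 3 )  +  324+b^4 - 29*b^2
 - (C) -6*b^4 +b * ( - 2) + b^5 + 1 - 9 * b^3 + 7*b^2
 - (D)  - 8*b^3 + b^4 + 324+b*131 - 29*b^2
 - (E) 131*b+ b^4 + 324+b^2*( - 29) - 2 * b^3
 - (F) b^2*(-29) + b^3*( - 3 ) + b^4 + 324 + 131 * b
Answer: F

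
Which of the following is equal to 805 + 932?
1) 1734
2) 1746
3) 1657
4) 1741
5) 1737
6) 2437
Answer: 5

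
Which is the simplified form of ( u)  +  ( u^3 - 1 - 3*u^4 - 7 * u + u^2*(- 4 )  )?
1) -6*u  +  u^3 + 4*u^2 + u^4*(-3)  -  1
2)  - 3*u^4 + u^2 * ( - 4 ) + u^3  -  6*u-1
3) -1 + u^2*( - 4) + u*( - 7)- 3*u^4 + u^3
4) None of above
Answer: 2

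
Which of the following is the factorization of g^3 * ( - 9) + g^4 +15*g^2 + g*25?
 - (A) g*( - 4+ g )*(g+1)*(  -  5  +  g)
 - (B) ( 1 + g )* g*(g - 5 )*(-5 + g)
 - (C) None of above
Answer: B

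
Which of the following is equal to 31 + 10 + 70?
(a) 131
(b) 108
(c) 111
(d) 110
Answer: c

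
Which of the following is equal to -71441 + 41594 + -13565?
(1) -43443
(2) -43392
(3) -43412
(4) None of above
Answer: 3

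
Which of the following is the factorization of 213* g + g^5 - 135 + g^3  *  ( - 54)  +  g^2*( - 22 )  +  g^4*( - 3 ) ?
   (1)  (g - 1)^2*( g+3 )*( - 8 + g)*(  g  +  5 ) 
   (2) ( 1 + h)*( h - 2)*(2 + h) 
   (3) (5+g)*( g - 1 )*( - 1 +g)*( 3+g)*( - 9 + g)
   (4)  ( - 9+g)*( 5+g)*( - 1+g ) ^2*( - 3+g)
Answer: 3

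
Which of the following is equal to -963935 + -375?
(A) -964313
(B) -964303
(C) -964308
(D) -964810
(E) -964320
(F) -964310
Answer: F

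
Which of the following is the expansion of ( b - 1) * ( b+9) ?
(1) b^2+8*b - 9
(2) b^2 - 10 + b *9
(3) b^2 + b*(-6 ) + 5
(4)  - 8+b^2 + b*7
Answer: 1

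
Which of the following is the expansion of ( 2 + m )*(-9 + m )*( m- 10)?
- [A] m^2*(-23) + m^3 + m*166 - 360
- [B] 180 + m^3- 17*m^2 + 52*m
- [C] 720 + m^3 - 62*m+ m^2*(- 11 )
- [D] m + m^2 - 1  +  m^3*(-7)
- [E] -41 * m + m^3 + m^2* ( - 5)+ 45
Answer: B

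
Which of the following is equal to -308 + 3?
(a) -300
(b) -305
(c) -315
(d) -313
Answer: b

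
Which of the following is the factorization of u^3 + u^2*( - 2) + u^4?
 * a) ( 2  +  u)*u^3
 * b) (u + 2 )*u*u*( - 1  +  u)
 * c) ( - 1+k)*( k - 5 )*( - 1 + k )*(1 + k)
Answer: b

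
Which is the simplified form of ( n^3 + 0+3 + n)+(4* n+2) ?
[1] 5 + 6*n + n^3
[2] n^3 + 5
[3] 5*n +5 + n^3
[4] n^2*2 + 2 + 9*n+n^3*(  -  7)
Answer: 3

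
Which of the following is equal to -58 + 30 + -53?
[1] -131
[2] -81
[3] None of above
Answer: 2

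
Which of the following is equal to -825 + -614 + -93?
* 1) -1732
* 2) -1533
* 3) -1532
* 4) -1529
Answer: 3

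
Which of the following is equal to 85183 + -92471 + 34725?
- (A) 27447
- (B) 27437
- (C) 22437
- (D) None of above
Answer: B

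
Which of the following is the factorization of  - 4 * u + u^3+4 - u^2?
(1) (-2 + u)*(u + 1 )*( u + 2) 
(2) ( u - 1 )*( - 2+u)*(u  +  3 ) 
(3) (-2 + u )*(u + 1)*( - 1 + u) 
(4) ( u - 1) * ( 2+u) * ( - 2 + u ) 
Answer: 4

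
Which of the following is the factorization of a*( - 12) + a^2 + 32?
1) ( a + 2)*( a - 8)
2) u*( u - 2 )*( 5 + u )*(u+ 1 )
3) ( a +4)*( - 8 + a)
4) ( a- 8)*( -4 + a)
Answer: 4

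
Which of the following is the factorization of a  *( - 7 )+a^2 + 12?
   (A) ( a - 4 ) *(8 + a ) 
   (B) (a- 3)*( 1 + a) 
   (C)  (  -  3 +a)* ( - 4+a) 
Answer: C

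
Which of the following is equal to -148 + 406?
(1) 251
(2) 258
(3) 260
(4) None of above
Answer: 2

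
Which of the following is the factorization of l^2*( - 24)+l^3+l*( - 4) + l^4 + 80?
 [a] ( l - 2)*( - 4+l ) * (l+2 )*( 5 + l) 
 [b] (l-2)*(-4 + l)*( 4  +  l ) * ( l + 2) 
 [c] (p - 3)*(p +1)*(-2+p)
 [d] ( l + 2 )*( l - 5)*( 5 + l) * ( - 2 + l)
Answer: a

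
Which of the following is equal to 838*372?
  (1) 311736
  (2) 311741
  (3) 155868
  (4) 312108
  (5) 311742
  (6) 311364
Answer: 1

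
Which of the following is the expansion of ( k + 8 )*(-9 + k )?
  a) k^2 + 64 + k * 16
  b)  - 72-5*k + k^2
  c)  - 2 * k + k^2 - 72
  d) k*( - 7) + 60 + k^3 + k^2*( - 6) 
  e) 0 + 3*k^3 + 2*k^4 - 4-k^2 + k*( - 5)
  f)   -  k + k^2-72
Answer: f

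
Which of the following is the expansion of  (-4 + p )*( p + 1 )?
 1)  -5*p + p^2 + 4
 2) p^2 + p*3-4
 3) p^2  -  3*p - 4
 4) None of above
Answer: 3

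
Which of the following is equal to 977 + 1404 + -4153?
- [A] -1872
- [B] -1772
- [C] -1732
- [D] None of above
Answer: B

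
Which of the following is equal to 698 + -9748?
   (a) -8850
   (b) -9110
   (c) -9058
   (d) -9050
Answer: d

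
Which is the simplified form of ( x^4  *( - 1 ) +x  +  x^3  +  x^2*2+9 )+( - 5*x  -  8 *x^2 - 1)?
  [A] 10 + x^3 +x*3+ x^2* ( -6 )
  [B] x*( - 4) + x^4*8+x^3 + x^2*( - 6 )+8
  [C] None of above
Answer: C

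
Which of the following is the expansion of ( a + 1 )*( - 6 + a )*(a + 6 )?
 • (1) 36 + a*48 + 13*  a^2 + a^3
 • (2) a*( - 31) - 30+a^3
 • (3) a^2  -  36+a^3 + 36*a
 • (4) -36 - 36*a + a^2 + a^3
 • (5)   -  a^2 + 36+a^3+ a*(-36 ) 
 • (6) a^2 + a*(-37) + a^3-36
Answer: 4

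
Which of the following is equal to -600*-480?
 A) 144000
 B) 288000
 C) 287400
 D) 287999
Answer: B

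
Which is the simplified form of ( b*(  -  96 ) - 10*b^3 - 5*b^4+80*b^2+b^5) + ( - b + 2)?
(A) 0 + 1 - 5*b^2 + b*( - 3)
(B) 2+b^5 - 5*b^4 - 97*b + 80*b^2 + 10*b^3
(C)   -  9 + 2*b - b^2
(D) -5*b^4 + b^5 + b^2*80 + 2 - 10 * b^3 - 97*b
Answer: D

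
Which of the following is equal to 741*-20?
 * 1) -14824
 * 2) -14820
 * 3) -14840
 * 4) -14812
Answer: 2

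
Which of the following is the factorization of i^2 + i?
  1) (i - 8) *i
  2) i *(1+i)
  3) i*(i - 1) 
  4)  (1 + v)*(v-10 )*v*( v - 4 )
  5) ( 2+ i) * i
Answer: 2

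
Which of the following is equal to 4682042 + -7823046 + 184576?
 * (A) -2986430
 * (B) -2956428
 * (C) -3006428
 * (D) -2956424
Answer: B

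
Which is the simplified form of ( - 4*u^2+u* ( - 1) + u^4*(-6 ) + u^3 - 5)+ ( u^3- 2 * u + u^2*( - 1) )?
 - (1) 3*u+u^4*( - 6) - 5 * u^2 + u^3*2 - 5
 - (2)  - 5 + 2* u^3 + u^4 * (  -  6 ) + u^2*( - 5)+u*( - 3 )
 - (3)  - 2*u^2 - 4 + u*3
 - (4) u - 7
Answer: 2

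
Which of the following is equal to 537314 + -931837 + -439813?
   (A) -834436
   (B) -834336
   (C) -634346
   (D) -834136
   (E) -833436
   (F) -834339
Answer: B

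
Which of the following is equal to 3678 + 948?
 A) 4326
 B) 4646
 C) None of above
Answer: C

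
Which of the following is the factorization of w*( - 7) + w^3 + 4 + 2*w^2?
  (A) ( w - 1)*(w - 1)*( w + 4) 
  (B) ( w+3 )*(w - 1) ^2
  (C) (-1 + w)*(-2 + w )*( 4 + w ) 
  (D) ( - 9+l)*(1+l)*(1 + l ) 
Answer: A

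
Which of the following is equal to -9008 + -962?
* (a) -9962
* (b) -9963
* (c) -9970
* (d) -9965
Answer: c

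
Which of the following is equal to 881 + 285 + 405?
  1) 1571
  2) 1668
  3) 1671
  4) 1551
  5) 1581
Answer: 1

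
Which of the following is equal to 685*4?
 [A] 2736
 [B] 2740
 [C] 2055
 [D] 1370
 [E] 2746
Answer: B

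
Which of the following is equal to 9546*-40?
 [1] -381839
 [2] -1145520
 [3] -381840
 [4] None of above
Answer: 3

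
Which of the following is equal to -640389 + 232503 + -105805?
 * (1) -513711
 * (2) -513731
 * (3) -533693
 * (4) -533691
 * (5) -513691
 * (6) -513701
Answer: 5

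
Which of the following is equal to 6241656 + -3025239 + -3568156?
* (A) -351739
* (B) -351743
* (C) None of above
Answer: A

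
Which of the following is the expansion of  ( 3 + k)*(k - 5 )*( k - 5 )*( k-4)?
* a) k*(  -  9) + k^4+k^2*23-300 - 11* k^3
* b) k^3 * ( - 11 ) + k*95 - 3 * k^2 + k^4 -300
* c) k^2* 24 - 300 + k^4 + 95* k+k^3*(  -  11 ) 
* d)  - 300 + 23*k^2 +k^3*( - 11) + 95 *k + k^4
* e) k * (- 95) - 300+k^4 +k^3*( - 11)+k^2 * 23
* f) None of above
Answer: d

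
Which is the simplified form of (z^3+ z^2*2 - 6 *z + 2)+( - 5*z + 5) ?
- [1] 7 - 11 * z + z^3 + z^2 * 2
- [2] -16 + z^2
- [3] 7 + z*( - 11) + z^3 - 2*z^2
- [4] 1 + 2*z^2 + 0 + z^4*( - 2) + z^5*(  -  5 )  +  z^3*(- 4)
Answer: 1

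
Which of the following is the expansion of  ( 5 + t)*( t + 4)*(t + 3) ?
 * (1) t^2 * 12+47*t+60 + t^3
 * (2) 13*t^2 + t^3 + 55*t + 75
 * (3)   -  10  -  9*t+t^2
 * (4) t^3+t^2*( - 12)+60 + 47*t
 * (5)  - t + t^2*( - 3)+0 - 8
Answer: 1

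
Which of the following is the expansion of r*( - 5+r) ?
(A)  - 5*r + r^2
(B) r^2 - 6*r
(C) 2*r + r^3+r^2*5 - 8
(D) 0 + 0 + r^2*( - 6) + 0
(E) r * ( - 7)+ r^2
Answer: A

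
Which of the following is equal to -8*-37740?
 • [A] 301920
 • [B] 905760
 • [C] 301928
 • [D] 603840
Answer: A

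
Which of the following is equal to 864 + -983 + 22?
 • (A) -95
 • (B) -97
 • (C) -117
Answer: B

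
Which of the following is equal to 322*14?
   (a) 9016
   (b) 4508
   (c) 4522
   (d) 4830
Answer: b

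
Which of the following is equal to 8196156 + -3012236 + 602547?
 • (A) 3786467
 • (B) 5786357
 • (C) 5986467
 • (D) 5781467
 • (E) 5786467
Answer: E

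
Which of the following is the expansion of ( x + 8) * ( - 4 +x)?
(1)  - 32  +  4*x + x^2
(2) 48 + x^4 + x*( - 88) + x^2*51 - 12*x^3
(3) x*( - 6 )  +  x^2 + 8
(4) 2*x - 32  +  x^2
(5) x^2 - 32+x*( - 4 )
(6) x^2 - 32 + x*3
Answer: 1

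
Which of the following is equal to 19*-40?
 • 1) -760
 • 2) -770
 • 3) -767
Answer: 1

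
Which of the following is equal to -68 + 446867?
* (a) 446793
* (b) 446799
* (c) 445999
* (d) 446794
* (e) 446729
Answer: b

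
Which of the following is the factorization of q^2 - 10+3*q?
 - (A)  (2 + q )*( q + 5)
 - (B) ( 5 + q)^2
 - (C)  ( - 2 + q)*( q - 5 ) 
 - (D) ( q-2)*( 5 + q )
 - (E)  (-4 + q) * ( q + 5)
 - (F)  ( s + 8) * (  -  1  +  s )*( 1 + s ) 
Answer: D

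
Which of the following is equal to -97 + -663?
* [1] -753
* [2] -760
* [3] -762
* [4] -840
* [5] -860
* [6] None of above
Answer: 2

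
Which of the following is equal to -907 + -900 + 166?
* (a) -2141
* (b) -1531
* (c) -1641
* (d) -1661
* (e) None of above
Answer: c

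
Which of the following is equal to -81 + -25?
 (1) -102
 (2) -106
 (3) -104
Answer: 2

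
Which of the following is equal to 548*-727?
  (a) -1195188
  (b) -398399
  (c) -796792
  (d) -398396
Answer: d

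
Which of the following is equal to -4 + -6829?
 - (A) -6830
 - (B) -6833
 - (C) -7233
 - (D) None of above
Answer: B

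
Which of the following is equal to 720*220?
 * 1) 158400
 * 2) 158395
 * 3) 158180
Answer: 1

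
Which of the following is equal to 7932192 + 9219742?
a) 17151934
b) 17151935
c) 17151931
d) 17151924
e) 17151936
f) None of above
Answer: a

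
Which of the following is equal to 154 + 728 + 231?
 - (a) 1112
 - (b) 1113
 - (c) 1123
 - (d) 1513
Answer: b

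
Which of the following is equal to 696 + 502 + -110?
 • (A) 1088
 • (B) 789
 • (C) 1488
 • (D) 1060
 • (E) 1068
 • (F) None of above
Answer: A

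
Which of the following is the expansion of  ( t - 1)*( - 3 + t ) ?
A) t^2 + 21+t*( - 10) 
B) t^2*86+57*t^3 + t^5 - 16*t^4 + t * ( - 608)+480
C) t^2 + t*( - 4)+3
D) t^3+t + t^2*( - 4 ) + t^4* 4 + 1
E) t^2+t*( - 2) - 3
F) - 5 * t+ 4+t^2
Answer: C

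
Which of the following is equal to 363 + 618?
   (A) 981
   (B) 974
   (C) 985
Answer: A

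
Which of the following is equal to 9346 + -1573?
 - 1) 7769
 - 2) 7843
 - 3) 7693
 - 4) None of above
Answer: 4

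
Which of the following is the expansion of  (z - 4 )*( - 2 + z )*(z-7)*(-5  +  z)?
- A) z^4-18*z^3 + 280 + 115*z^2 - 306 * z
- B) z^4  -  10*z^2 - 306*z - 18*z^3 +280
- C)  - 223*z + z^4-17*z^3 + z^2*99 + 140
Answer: A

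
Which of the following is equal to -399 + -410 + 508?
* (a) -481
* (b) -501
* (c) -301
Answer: c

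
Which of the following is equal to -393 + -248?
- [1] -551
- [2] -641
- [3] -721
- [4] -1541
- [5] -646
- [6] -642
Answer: 2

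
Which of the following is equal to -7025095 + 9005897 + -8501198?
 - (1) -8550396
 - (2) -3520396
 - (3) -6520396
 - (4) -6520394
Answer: 3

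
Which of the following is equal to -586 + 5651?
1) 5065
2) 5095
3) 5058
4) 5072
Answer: 1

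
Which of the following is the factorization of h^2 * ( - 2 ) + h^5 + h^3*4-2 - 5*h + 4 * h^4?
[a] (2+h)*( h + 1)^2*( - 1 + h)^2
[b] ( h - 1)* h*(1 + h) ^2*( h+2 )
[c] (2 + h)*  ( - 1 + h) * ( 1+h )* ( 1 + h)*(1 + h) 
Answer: c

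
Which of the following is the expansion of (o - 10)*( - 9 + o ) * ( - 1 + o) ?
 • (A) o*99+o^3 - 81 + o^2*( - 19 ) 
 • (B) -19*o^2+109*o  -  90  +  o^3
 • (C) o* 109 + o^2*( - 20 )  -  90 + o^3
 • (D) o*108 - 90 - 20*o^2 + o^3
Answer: C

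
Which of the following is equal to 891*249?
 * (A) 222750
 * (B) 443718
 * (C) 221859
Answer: C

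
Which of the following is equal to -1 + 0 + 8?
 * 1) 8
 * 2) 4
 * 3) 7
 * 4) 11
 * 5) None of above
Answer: 3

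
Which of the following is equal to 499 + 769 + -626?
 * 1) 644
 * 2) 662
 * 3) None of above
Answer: 3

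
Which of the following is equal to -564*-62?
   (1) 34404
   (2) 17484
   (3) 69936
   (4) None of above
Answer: 4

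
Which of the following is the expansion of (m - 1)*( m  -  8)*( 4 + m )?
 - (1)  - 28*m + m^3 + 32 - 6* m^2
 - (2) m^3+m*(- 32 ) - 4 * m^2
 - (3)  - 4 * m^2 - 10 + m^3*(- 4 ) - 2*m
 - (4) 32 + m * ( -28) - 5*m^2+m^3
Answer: 4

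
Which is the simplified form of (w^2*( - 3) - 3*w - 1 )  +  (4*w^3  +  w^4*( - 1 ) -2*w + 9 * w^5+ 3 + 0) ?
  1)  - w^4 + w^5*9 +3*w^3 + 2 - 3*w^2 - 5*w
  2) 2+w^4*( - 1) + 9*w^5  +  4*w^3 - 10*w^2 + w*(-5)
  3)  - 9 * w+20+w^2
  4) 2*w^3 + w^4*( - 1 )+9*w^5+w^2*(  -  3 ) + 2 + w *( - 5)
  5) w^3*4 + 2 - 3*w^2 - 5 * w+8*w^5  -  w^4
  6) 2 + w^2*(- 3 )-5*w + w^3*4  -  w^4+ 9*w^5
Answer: 6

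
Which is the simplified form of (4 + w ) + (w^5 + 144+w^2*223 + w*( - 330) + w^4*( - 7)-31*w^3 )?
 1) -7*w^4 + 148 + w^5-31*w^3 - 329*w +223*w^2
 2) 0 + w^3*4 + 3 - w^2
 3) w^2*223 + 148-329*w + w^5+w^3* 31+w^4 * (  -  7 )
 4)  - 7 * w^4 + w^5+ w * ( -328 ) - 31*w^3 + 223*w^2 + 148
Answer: 1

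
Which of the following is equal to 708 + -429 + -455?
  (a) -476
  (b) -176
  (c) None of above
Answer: b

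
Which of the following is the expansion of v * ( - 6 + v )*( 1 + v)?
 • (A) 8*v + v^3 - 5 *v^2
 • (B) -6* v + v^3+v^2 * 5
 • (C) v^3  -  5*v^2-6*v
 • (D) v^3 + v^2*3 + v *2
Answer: C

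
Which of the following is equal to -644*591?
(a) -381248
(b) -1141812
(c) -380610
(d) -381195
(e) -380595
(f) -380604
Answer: f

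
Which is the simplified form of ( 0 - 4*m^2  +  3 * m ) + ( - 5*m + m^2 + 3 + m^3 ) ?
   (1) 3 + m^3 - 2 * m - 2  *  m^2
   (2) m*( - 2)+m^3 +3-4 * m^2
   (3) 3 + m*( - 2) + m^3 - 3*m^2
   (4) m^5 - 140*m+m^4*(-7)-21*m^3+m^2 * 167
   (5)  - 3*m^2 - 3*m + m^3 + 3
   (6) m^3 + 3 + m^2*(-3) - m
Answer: 3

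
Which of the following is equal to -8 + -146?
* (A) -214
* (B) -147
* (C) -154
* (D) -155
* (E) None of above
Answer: C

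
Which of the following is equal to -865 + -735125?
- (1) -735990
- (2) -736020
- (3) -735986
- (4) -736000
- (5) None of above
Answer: 1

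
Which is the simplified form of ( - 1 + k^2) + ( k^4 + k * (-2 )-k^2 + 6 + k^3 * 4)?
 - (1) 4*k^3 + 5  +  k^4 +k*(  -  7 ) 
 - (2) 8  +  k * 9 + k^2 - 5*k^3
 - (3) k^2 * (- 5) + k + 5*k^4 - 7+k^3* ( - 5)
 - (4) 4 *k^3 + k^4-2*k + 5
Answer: 4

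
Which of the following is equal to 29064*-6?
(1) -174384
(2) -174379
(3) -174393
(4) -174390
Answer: 1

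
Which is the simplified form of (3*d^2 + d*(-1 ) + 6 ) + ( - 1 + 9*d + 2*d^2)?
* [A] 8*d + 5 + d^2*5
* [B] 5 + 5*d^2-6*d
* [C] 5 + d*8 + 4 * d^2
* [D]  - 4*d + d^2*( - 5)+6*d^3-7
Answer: A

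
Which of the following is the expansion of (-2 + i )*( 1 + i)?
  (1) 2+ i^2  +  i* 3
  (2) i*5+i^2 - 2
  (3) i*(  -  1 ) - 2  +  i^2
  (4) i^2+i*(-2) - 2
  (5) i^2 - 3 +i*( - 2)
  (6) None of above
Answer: 3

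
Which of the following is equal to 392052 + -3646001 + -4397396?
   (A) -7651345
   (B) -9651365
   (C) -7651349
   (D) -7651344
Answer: A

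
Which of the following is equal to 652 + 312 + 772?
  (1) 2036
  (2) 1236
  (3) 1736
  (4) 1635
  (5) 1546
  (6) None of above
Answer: 3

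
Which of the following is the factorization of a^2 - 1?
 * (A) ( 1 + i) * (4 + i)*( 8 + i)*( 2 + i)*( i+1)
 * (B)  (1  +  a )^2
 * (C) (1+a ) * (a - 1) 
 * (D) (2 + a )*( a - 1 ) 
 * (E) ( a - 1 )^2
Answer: C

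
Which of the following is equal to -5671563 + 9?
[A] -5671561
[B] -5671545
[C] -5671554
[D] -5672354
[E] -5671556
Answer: C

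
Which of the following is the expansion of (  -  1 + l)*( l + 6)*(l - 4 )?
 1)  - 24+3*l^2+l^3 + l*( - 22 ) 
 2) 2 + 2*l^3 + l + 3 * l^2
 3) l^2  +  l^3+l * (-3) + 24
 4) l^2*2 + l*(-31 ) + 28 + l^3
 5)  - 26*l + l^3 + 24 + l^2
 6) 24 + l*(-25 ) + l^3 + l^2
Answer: 5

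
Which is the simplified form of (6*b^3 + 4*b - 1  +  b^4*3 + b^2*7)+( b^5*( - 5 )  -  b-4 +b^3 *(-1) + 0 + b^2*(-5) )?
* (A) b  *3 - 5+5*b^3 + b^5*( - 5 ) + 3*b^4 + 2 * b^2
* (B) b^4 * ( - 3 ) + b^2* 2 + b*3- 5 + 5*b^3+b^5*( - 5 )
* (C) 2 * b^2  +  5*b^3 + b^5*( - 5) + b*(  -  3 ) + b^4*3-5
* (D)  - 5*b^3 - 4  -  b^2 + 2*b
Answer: A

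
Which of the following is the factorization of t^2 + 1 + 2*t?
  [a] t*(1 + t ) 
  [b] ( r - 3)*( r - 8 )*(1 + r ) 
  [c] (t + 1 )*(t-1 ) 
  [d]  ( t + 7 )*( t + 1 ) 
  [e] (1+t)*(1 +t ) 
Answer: e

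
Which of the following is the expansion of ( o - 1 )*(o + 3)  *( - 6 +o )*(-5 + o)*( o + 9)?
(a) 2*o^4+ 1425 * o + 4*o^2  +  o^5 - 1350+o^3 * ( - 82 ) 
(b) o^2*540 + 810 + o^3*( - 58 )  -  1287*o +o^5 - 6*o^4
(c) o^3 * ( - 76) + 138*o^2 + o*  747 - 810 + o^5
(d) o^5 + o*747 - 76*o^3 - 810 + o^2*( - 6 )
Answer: c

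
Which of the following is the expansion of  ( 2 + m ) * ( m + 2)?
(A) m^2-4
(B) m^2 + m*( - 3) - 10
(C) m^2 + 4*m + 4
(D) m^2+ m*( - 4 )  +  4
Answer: C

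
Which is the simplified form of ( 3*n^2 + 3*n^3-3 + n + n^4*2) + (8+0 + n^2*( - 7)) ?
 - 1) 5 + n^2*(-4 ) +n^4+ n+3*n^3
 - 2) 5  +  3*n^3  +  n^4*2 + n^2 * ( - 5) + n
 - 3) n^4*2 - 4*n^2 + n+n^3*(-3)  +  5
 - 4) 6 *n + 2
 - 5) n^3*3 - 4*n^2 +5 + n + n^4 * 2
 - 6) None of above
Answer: 5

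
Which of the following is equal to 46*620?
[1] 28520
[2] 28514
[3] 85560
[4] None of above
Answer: 1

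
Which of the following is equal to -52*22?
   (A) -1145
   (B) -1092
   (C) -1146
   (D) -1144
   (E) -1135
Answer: D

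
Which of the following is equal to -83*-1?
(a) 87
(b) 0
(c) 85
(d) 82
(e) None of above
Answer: e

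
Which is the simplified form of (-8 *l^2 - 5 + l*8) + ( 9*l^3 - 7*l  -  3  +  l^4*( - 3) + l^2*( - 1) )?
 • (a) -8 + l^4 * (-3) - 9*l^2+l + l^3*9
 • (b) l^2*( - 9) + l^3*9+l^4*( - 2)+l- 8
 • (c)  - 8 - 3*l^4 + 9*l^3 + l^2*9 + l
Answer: a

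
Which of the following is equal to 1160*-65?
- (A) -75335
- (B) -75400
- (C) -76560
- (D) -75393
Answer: B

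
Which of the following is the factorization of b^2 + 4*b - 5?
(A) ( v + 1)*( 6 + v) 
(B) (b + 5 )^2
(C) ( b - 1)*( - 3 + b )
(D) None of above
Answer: D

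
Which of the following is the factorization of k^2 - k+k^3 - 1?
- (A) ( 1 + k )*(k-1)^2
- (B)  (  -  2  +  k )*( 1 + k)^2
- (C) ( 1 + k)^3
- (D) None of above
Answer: D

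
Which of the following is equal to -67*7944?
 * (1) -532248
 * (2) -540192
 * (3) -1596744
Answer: 1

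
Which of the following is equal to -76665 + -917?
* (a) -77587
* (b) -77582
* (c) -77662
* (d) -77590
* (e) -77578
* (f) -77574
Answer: b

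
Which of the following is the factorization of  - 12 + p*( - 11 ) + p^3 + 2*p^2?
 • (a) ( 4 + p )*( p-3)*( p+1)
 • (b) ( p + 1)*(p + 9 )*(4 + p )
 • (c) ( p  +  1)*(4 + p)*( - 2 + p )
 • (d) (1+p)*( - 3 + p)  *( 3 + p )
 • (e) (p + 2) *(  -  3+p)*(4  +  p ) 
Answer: a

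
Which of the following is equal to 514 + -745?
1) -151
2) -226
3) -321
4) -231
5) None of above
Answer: 4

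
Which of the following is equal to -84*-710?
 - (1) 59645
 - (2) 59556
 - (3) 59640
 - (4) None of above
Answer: 3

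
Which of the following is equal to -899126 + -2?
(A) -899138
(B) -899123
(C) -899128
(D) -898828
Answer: C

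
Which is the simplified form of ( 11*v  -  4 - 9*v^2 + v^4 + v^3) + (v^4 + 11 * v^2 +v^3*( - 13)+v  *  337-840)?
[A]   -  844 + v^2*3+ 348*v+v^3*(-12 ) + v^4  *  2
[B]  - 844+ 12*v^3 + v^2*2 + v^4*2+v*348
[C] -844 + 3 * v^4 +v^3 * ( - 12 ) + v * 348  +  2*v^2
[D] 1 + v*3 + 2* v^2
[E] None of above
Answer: E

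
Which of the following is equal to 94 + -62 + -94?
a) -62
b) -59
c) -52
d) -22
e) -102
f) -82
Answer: a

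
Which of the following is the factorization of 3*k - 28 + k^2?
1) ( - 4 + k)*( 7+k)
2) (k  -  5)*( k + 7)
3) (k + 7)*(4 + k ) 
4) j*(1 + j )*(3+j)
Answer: 1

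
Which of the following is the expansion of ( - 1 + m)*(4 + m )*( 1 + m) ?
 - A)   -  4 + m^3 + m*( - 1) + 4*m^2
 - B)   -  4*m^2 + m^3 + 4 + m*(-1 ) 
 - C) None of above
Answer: A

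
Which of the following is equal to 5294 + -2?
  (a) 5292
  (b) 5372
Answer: a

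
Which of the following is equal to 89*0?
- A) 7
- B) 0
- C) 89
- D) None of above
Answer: B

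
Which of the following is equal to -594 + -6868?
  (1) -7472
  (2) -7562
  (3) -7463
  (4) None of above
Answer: 4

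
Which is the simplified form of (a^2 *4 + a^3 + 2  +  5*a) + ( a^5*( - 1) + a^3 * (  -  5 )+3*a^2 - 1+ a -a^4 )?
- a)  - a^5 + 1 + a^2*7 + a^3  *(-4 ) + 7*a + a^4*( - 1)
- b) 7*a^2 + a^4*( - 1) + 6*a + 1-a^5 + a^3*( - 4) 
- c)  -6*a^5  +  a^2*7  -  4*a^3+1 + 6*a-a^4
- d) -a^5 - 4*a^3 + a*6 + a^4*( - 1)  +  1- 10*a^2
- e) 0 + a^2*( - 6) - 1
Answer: b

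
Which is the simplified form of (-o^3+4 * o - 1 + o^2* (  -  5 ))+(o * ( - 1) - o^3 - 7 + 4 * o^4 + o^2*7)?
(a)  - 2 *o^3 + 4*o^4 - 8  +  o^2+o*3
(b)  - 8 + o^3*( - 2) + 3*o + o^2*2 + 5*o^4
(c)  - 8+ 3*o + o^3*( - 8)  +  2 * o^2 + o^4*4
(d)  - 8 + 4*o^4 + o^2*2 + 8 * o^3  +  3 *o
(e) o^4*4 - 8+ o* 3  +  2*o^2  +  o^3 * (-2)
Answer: e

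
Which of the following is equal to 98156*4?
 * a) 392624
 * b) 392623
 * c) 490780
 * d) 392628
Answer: a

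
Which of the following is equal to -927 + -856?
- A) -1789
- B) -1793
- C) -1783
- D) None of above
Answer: C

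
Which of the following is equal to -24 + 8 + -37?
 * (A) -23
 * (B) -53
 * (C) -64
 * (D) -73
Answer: B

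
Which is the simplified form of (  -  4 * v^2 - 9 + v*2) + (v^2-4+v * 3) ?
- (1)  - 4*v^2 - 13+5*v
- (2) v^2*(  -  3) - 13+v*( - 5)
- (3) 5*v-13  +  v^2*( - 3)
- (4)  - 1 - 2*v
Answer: 3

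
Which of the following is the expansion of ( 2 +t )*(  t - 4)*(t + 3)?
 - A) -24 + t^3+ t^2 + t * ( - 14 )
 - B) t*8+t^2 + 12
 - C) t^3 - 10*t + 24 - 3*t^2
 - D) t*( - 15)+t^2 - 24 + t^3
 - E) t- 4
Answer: A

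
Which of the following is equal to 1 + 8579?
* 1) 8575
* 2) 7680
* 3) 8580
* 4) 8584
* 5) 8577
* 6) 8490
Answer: 3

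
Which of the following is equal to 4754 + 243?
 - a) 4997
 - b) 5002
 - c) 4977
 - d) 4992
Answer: a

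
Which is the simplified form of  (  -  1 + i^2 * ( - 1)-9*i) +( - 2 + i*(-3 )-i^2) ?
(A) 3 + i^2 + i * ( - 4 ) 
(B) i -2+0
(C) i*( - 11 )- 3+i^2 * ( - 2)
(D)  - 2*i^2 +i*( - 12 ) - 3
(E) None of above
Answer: D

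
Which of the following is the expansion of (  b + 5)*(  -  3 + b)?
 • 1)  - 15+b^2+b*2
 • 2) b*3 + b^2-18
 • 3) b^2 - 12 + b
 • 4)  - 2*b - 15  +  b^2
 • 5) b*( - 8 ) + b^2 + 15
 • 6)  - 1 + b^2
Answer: 1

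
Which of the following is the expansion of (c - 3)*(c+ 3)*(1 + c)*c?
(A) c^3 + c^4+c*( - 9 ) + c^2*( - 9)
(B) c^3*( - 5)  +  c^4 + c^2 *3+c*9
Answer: A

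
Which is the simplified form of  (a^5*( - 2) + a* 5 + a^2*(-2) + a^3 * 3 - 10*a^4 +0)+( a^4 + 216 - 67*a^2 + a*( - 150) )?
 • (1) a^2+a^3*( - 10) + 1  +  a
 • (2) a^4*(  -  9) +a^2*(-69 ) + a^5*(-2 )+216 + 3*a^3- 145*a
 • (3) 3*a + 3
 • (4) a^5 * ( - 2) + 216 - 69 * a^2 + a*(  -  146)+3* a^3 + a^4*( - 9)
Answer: 2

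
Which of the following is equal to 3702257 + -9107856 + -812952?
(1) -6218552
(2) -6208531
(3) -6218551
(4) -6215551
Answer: 3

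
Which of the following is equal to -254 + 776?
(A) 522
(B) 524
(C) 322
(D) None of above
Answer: A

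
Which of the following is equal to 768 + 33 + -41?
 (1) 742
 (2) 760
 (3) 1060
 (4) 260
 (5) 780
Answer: 2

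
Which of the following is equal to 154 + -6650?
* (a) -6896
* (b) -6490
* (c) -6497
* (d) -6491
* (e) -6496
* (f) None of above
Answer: e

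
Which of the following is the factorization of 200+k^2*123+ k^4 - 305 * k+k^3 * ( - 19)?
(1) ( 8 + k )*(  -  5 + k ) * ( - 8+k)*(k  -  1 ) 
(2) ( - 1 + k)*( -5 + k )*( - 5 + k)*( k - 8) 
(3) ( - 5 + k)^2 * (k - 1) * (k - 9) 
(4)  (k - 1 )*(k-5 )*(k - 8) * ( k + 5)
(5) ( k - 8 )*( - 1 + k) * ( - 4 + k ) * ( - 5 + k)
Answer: 2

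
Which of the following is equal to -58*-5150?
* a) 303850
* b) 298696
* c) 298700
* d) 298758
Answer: c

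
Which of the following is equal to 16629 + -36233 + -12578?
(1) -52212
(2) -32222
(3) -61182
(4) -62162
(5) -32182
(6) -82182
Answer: 5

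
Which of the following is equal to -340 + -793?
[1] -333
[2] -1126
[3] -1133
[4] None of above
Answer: 3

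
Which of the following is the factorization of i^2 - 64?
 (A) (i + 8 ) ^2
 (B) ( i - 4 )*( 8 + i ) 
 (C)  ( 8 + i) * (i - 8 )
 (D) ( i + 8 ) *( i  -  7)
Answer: C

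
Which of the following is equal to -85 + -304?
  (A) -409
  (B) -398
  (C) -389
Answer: C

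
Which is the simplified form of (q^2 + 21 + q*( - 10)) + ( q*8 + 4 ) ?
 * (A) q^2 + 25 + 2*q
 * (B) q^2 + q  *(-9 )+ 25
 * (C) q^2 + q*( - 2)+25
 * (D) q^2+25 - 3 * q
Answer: C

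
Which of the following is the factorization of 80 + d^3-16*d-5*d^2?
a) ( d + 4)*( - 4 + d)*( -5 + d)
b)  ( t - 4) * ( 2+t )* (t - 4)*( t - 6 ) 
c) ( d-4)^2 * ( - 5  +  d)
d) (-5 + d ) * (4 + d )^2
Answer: a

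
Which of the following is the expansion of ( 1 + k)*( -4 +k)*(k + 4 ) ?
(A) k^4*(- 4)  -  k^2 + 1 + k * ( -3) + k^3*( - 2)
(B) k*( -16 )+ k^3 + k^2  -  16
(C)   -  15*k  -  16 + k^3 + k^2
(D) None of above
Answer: B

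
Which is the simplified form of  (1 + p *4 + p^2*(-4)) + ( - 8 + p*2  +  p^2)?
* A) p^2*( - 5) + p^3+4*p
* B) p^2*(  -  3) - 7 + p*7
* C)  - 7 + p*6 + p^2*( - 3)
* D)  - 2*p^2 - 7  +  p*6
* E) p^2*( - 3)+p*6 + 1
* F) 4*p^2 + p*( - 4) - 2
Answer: C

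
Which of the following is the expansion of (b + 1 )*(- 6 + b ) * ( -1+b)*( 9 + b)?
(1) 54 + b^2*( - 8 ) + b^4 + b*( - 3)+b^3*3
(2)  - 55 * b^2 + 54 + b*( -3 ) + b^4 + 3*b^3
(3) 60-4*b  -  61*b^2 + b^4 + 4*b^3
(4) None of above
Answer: 2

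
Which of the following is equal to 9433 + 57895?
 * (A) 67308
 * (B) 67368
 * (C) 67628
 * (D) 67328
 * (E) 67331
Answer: D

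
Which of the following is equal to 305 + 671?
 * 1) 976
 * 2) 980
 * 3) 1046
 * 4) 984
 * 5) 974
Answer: 1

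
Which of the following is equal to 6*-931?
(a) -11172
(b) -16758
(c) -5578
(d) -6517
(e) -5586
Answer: e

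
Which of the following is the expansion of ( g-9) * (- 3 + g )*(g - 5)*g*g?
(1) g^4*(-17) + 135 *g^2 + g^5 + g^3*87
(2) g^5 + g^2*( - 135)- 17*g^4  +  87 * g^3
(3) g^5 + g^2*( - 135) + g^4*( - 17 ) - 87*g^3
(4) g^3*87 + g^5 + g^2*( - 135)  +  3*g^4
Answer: 2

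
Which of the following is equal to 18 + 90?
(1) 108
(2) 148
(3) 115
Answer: 1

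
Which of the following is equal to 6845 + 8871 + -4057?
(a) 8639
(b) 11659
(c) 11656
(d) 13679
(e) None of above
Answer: b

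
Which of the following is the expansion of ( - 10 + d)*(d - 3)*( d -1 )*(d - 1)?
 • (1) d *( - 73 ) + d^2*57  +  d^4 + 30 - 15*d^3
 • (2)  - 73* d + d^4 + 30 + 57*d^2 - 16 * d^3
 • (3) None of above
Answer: 1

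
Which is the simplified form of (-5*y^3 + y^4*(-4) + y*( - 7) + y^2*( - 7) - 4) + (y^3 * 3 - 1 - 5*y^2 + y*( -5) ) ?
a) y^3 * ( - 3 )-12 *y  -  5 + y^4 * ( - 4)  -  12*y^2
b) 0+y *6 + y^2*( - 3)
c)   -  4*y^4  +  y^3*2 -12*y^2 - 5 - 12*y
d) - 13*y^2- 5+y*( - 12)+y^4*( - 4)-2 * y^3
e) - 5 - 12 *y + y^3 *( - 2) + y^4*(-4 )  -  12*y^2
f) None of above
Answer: e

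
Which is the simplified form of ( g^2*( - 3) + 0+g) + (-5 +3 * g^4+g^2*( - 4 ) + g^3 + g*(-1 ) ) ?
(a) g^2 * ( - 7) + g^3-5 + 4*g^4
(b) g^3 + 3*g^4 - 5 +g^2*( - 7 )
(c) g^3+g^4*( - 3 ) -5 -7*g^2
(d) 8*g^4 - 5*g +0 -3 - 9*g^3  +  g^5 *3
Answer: b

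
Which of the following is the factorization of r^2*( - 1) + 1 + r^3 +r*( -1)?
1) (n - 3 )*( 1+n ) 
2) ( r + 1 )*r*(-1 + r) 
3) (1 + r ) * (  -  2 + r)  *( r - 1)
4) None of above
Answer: 4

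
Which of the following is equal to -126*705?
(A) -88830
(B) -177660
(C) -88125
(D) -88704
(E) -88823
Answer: A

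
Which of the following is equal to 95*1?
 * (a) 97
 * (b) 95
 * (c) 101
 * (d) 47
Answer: b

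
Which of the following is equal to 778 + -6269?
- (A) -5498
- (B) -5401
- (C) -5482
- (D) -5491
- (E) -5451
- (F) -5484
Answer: D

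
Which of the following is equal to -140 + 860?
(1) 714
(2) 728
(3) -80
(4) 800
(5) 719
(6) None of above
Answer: 6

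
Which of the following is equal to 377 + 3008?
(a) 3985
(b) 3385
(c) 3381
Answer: b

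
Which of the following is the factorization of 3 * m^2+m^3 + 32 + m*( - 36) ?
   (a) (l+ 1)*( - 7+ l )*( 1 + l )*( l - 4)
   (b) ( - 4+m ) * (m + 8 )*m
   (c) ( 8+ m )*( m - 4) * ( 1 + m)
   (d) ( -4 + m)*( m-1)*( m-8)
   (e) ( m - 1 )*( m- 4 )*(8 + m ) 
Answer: e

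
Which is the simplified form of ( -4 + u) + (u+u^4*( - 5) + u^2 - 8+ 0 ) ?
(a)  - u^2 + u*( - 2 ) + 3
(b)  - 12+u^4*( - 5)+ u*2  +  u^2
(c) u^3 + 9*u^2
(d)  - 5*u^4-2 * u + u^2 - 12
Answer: b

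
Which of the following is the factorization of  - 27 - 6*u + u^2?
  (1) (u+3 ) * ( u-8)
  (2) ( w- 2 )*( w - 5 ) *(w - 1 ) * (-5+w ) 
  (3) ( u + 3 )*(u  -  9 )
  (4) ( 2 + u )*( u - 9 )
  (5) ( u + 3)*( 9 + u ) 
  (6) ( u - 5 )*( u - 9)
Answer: 3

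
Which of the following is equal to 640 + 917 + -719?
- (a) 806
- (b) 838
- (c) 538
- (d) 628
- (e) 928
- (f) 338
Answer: b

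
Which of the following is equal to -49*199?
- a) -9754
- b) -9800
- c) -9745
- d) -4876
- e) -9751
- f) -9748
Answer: e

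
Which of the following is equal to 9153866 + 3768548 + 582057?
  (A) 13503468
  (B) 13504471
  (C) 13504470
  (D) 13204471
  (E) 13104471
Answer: B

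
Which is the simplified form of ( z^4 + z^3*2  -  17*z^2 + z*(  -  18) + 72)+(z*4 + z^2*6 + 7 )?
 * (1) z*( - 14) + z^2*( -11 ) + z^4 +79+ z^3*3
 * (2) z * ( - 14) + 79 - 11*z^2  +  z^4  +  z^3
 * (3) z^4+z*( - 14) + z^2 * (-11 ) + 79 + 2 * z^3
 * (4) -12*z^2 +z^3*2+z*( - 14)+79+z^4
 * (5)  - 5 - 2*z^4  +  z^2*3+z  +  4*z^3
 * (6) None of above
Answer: 3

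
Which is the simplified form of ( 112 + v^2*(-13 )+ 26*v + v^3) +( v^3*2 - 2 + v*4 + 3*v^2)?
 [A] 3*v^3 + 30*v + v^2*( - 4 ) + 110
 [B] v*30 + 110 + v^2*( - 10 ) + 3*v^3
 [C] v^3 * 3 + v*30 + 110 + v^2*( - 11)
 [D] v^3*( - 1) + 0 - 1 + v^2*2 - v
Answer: B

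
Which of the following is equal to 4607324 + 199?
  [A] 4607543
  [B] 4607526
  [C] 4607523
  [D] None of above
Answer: C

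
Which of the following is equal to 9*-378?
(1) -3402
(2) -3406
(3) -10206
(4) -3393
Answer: 1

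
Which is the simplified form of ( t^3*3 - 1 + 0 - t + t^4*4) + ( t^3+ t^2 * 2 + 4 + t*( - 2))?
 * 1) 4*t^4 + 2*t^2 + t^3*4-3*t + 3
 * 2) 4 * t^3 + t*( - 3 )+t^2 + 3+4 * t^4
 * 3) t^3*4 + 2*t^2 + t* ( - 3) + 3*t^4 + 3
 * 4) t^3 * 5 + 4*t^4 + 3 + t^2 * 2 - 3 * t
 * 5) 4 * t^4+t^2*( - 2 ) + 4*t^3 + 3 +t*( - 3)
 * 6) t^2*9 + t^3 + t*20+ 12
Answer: 1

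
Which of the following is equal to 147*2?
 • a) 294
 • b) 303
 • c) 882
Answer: a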